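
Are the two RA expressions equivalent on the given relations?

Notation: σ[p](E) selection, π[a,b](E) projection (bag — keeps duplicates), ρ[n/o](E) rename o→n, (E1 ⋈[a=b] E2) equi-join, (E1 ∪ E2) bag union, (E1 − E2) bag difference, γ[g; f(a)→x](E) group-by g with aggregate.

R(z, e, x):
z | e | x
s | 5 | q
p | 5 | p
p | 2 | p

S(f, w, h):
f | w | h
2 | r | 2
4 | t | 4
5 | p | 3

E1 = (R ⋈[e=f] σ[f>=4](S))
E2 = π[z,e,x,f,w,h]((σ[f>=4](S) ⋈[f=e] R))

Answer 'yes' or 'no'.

E1 stepwise |·|:
  R → 3
  S → 3
  σ[f>=4](S) → 2
  (R ⋈[e=f] σ[f>=4](S)) → 2
E2 stepwise |·|:
  S → 3
  σ[f>=4](S) → 2
  R → 3
  (σ[f>=4](S) ⋈[f=e] R) → 2
  π[z,e,x,f,w,h]((σ[f>=4](S) ⋈[f=e] R)) → 2

E1 and E2 produce the same multiset:
z | e | x | f | w | h
p | 5 | p | 5 | p | 3
s | 5 | q | 5 | p | 3

yes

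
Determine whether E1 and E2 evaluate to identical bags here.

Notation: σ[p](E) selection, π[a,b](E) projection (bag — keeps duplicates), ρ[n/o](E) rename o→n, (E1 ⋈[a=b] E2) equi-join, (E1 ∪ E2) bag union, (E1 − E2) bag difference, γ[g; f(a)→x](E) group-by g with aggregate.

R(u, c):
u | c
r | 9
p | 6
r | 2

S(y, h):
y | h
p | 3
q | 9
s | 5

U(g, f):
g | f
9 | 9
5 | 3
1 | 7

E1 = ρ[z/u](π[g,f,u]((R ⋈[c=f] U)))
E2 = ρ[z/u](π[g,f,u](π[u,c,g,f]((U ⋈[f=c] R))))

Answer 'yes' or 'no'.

E1 subexpression sizes:
  R → 3
  U → 3
  (R ⋈[c=f] U) → 1
  π[g,f,u]((R ⋈[c=f] U)) → 1
  ρ[z/u](π[g,f,u]((R ⋈[c=f] U))) → 1
E2 subexpression sizes:
  U → 3
  R → 3
  (U ⋈[f=c] R) → 1
  π[u,c,g,f]((U ⋈[f=c] R)) → 1
  π[g,f,u](π[u,c,g,f]((U ⋈[f=c] R))) → 1
  ρ[z/u](π[g,f,u](π[u,c,g,f]((U ⋈[f=c] R)))) → 1

E1 and E2 produce the same multiset:
g | f | z
9 | 9 | r

yes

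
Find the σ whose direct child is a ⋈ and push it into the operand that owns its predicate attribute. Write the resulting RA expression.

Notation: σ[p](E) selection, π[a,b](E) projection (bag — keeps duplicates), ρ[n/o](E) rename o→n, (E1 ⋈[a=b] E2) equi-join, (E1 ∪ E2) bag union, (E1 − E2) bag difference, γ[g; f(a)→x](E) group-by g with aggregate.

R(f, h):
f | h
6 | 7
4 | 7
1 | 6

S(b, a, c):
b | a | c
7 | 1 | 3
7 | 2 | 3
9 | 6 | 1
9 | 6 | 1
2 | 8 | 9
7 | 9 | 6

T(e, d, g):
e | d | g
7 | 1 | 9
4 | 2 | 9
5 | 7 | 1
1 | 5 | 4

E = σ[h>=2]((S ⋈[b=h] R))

σ filters on h, owned by the right side.
E' = (S ⋈[b=h] σ[h>=2](R))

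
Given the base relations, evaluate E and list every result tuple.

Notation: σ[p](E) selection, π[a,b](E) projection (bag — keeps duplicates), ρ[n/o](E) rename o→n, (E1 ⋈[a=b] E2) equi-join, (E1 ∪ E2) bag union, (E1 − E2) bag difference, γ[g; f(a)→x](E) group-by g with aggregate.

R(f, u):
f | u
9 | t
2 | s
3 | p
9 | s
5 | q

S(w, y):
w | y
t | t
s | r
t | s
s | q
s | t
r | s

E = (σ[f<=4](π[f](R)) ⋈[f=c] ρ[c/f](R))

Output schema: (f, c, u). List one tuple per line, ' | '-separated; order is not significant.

Per-node cardinality:
  R → 5
  π[f](R) → 5
  σ[f<=4](π[f](R)) → 2
  R → 5
  ρ[c/f](R) → 5
  (σ[f<=4](π[f](R)) ⋈[f=c] ρ[c/f](R)) → 2

== RESULT ==
f | c | u
2 | 2 | s
3 | 3 | p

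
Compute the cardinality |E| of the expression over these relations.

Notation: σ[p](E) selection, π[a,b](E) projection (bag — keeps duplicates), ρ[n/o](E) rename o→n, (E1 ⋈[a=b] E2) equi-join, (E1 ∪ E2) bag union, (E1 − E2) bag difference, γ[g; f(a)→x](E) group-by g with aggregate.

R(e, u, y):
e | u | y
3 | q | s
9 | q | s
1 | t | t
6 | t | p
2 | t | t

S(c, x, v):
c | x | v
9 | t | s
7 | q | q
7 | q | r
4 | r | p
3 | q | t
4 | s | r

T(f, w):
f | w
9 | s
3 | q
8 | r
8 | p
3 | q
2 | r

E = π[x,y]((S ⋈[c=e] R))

Subexpression sizes:
  S → 6
  R → 5
  (S ⋈[c=e] R) → 2
  π[x,y]((S ⋈[c=e] R)) → 2

|E| = 2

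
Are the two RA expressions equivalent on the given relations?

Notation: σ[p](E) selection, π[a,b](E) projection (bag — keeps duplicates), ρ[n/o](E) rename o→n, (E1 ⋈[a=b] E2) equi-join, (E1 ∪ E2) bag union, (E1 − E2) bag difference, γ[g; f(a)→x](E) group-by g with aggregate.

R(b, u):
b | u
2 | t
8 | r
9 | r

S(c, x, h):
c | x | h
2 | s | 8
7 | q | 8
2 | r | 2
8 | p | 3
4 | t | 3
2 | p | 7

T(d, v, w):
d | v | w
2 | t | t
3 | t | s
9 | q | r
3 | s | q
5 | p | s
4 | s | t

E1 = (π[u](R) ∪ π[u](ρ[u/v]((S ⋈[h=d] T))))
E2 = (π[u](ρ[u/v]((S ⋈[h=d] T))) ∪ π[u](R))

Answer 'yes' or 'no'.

E1 subexpression sizes:
  R → 3
  π[u](R) → 3
  S → 6
  T → 6
  (S ⋈[h=d] T) → 5
  ρ[u/v]((S ⋈[h=d] T)) → 5
  π[u](ρ[u/v]((S ⋈[h=d] T))) → 5
  (π[u](R) ∪ π[u](ρ[u/v]((S ⋈[h=d] T)))) → 8
E2 subexpression sizes:
  S → 6
  T → 6
  (S ⋈[h=d] T) → 5
  ρ[u/v]((S ⋈[h=d] T)) → 5
  π[u](ρ[u/v]((S ⋈[h=d] T))) → 5
  R → 3
  π[u](R) → 3
  (π[u](ρ[u/v]((S ⋈[h=d] T))) ∪ π[u](R)) → 8

E1 and E2 produce the same multiset:
u
r
r
s
s
t
t
t
t

yes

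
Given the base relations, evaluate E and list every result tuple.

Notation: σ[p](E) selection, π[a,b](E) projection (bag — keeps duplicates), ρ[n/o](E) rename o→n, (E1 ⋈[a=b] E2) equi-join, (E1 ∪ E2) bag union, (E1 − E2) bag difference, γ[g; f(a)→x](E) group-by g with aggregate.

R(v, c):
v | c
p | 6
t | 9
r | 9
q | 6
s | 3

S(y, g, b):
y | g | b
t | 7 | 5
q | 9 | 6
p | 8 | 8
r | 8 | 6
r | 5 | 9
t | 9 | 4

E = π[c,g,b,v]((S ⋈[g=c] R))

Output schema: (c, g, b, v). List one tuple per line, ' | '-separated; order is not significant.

Row counts bottom-up:
  S → 6
  R → 5
  (S ⋈[g=c] R) → 4
  π[c,g,b,v]((S ⋈[g=c] R)) → 4

== RESULT ==
c | g | b | v
9 | 9 | 4 | r
9 | 9 | 4 | t
9 | 9 | 6 | r
9 | 9 | 6 | t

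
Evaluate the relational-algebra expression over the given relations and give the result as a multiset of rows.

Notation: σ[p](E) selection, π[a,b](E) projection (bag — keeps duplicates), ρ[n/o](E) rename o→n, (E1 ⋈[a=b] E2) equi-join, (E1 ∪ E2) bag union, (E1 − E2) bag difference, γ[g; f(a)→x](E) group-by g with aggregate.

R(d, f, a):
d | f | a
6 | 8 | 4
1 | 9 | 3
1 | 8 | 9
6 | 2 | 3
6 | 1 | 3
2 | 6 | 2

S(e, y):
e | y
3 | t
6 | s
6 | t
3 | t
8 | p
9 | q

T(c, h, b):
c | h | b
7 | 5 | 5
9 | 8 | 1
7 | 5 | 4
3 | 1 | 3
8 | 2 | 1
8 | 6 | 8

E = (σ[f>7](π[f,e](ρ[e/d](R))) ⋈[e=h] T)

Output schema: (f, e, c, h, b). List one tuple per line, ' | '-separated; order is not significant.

Stepwise |·|:
  R → 6
  ρ[e/d](R) → 6
  π[f,e](ρ[e/d](R)) → 6
  σ[f>7](π[f,e](ρ[e/d](R))) → 3
  T → 6
  (σ[f>7](π[f,e](ρ[e/d](R))) ⋈[e=h] T) → 3

== RESULT ==
f | e | c | h | b
8 | 1 | 3 | 1 | 3
8 | 6 | 8 | 6 | 8
9 | 1 | 3 | 1 | 3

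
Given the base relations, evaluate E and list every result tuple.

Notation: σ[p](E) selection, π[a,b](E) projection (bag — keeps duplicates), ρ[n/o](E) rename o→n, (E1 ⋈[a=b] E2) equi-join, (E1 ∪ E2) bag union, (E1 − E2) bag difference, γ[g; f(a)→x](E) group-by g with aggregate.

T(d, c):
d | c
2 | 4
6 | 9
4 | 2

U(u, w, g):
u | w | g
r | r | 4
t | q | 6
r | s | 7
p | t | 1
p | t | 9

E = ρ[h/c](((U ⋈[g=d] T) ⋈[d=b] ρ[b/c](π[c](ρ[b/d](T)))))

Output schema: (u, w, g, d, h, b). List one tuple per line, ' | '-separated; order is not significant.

Subexpression sizes:
  U → 5
  T → 3
  (U ⋈[g=d] T) → 2
  T → 3
  ρ[b/d](T) → 3
  π[c](ρ[b/d](T)) → 3
  ρ[b/c](π[c](ρ[b/d](T))) → 3
  ((U ⋈[g=d] T) ⋈[d=b] ρ[b/c](π[c](ρ[b/d](T)))) → 1
  ρ[h/c](((U ⋈[g=d] T) ⋈[d=b] ρ[b/c](π[c](ρ[b/d](T))))) → 1

== RESULT ==
u | w | g | d | h | b
r | r | 4 | 4 | 2 | 4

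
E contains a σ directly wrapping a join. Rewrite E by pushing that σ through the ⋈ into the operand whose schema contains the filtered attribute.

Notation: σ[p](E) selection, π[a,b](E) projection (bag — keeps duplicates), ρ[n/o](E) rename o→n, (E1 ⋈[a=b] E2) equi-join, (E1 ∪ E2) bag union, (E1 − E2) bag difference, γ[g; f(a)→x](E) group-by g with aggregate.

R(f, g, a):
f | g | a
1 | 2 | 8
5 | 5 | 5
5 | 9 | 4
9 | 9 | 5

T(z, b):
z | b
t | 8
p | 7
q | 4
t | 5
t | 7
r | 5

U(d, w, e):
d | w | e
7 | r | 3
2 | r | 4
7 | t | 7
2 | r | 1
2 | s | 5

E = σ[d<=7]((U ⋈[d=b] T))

σ filters on d, owned by the left side.
E' = (σ[d<=7](U) ⋈[d=b] T)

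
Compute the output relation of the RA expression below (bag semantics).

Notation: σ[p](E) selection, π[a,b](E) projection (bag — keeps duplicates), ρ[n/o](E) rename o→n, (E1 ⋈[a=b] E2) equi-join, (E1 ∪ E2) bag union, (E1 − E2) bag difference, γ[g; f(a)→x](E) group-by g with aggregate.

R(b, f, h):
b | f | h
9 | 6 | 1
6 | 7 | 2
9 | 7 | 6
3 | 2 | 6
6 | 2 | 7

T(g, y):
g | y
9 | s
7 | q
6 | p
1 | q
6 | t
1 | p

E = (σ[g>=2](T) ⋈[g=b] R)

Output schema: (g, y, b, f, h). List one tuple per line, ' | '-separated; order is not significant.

Subexpression sizes:
  T → 6
  σ[g>=2](T) → 4
  R → 5
  (σ[g>=2](T) ⋈[g=b] R) → 6

== RESULT ==
g | y | b | f | h
6 | p | 6 | 2 | 7
6 | p | 6 | 7 | 2
6 | t | 6 | 2 | 7
6 | t | 6 | 7 | 2
9 | s | 9 | 6 | 1
9 | s | 9 | 7 | 6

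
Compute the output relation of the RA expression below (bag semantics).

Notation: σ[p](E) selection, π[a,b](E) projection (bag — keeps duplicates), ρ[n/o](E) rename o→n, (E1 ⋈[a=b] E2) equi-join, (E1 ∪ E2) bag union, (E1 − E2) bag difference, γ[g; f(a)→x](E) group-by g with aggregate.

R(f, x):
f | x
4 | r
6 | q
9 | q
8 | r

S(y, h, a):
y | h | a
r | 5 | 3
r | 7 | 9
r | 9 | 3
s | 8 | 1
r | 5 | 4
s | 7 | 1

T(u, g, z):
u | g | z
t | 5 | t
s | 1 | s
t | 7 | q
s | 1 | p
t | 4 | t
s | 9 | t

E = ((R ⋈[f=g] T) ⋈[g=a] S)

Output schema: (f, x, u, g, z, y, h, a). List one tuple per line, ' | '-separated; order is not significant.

Subexpression sizes:
  R → 4
  T → 6
  (R ⋈[f=g] T) → 2
  S → 6
  ((R ⋈[f=g] T) ⋈[g=a] S) → 2

== RESULT ==
f | x | u | g | z | y | h | a
4 | r | t | 4 | t | r | 5 | 4
9 | q | s | 9 | t | r | 7 | 9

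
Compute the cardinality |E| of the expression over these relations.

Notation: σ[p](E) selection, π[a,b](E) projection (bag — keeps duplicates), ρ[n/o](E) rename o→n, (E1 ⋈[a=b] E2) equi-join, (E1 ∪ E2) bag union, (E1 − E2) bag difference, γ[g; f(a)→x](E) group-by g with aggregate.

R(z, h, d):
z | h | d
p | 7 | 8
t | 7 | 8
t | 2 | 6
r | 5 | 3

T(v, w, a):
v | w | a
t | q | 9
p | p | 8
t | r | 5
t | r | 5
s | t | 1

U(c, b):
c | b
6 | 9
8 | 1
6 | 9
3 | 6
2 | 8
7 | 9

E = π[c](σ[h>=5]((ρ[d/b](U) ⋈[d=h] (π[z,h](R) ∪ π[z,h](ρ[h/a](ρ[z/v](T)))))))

Stepwise |·|:
  U → 6
  ρ[d/b](U) → 6
  R → 4
  π[z,h](R) → 4
  T → 5
  ρ[z/v](T) → 5
  ρ[h/a](ρ[z/v](T)) → 5
  π[z,h](ρ[h/a](ρ[z/v](T))) → 5
  (π[z,h](R) ∪ π[z,h](ρ[h/a](ρ[z/v](T)))) → 9
  (ρ[d/b](U) ⋈[d=h] (π[z,h](R) ∪ π[z,h](ρ[h/a](ρ[z/v](T))))) → 5
  σ[h>=5]((ρ[d/b](U) ⋈[d=h] (π[z,h](R) ∪ π[z,h](ρ[h/a](ρ[z/v](T)))))) → 4
  π[c](σ[h>=5]((ρ[d/b](U) ⋈[d=h] (π[z,h](R) ∪ π[z,h](ρ[h/a](ρ[z/v](T))))))) → 4

|E| = 4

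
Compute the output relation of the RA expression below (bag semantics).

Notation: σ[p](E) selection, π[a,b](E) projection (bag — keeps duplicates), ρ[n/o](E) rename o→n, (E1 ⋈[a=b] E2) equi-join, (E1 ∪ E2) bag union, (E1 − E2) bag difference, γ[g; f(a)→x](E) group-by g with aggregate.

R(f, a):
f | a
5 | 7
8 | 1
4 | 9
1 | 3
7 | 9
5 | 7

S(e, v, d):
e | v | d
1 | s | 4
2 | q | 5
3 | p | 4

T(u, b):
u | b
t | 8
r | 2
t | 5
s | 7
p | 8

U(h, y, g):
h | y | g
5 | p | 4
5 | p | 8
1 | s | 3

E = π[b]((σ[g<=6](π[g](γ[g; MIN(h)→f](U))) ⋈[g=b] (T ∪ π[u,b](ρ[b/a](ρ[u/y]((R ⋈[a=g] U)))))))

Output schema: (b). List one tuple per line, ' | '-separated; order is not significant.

Per-node cardinality:
  U → 3
  γ[g; MIN(h)→f](U) → 3
  π[g](γ[g; MIN(h)→f](U)) → 3
  σ[g<=6](π[g](γ[g; MIN(h)→f](U))) → 2
  T → 5
  R → 6
  U → 3
  (R ⋈[a=g] U) → 1
  ρ[u/y]((R ⋈[a=g] U)) → 1
  ρ[b/a](ρ[u/y]((R ⋈[a=g] U))) → 1
  π[u,b](ρ[b/a](ρ[u/y]((R ⋈[a=g] U)))) → 1
  (T ∪ π[u,b](ρ[b/a](ρ[u/y]((R ⋈[a=g] U))))) → 6
  (σ[g<=6](π[g](γ[g; MIN(h)→f](U))) ⋈[g=b] (T ∪ π[u,b](ρ[b/a](ρ[u/y]((R ⋈[a=g] U)))))) → 1
  π[b]((σ[g<=6](π[g](γ[g; MIN(h)→f](U))) ⋈[g=b] (T ∪ π[u,b](ρ[b/a](ρ[u/y]((R ⋈[a=g] U))))))) → 1

== RESULT ==
b
3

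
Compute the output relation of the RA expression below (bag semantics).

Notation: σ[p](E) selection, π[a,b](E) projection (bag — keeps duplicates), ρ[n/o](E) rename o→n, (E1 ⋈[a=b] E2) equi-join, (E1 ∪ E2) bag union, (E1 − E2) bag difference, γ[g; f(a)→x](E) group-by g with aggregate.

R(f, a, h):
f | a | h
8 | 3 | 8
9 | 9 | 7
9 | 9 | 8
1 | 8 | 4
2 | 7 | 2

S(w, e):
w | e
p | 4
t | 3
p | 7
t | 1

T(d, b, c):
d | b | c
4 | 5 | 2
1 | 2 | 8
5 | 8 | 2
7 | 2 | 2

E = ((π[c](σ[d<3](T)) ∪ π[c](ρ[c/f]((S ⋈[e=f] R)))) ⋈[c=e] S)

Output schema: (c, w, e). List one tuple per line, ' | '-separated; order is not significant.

Per-node cardinality:
  T → 4
  σ[d<3](T) → 1
  π[c](σ[d<3](T)) → 1
  S → 4
  R → 5
  (S ⋈[e=f] R) → 1
  ρ[c/f]((S ⋈[e=f] R)) → 1
  π[c](ρ[c/f]((S ⋈[e=f] R))) → 1
  (π[c](σ[d<3](T)) ∪ π[c](ρ[c/f]((S ⋈[e=f] R)))) → 2
  S → 4
  ((π[c](σ[d<3](T)) ∪ π[c](ρ[c/f]((S ⋈[e=f] R)))) ⋈[c=e] S) → 1

== RESULT ==
c | w | e
1 | t | 1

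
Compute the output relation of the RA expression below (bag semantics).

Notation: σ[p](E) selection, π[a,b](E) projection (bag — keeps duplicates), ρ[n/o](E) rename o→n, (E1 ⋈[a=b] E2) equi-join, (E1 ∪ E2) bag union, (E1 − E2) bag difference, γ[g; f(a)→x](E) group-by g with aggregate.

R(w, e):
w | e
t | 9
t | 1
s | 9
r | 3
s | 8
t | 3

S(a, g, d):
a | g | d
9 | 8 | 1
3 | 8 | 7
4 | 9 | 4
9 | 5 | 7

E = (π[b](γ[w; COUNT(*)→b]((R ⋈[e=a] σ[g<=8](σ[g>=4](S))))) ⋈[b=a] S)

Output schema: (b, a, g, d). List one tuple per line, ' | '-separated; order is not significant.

Per-node cardinality:
  R → 6
  S → 4
  σ[g>=4](S) → 4
  σ[g<=8](σ[g>=4](S)) → 3
  (R ⋈[e=a] σ[g<=8](σ[g>=4](S))) → 6
  γ[w; COUNT(*)→b]((R ⋈[e=a] σ[g<=8](σ[g>=4](S)))) → 3
  π[b](γ[w; COUNT(*)→b]((R ⋈[e=a] σ[g<=8](σ[g>=4](S))))) → 3
  S → 4
  (π[b](γ[w; COUNT(*)→b]((R ⋈[e=a] σ[g<=8](σ[g>=4](S))))) ⋈[b=a] S) → 1

== RESULT ==
b | a | g | d
3 | 3 | 8 | 7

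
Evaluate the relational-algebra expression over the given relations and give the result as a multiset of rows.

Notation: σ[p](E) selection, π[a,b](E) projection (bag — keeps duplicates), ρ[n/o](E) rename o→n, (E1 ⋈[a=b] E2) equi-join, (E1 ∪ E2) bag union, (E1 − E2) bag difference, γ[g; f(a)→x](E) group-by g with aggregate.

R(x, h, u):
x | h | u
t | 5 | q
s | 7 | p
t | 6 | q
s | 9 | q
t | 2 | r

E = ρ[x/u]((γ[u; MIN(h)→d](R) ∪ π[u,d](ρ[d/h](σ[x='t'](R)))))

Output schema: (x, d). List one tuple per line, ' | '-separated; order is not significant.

Stepwise |·|:
  R → 5
  γ[u; MIN(h)→d](R) → 3
  R → 5
  σ[x='t'](R) → 3
  ρ[d/h](σ[x='t'](R)) → 3
  π[u,d](ρ[d/h](σ[x='t'](R))) → 3
  (γ[u; MIN(h)→d](R) ∪ π[u,d](ρ[d/h](σ[x='t'](R)))) → 6
  ρ[x/u]((γ[u; MIN(h)→d](R) ∪ π[u,d](ρ[d/h](σ[x='t'](R))))) → 6

== RESULT ==
x | d
p | 7
q | 5
q | 5
q | 6
r | 2
r | 2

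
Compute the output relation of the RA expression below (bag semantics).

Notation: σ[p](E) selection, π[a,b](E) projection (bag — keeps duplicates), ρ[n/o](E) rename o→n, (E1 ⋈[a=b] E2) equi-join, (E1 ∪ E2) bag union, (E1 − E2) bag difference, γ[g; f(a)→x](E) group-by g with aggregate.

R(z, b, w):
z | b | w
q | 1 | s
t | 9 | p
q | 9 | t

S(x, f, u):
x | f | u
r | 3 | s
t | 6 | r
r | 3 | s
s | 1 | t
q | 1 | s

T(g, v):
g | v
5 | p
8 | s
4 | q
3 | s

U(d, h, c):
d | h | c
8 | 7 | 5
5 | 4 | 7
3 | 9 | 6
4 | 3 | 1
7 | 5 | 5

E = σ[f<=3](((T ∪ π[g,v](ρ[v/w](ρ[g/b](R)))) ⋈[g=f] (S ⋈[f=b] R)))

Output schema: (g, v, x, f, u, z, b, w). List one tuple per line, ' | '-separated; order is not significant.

Subexpression sizes:
  T → 4
  R → 3
  ρ[g/b](R) → 3
  ρ[v/w](ρ[g/b](R)) → 3
  π[g,v](ρ[v/w](ρ[g/b](R))) → 3
  (T ∪ π[g,v](ρ[v/w](ρ[g/b](R)))) → 7
  S → 5
  R → 3
  (S ⋈[f=b] R) → 2
  ((T ∪ π[g,v](ρ[v/w](ρ[g/b](R)))) ⋈[g=f] (S ⋈[f=b] R)) → 2
  σ[f<=3](((T ∪ π[g,v](ρ[v/w](ρ[g/b](R)))) ⋈[g=f] (S ⋈[f=b] R))) → 2

== RESULT ==
g | v | x | f | u | z | b | w
1 | s | q | 1 | s | q | 1 | s
1 | s | s | 1 | t | q | 1 | s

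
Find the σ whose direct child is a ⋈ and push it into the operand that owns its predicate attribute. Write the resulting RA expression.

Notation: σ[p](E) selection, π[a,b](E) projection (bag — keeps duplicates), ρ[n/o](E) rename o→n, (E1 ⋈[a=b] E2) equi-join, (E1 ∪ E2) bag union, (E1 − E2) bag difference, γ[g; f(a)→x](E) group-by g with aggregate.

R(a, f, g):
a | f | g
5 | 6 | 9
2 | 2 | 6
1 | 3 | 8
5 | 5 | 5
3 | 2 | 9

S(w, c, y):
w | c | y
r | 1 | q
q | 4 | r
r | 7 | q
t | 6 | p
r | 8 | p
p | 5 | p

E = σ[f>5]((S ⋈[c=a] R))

σ filters on f, owned by the right side.
E' = (S ⋈[c=a] σ[f>5](R))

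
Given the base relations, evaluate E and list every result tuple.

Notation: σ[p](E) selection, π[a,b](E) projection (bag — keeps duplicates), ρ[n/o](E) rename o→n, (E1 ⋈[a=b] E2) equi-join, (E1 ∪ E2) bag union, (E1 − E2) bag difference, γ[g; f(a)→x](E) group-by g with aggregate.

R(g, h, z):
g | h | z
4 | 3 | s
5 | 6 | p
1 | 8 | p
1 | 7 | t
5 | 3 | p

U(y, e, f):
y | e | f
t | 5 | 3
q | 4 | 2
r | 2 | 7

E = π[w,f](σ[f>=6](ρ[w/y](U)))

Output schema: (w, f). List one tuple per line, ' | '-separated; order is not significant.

Per-node cardinality:
  U → 3
  ρ[w/y](U) → 3
  σ[f>=6](ρ[w/y](U)) → 1
  π[w,f](σ[f>=6](ρ[w/y](U))) → 1

== RESULT ==
w | f
r | 7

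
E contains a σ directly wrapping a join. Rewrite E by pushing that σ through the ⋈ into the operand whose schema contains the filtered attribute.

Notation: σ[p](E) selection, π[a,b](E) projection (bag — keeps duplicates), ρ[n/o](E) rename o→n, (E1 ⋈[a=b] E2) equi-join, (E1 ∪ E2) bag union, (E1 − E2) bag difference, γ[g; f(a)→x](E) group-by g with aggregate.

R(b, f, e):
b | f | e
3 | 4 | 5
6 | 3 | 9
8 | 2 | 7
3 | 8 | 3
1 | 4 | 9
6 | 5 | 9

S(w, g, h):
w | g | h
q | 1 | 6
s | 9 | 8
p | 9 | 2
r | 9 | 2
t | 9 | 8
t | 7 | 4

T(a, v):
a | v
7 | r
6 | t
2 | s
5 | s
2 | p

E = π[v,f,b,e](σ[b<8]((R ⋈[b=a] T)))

σ filters on b, owned by the left side.
E' = π[v,f,b,e]((σ[b<8](R) ⋈[b=a] T))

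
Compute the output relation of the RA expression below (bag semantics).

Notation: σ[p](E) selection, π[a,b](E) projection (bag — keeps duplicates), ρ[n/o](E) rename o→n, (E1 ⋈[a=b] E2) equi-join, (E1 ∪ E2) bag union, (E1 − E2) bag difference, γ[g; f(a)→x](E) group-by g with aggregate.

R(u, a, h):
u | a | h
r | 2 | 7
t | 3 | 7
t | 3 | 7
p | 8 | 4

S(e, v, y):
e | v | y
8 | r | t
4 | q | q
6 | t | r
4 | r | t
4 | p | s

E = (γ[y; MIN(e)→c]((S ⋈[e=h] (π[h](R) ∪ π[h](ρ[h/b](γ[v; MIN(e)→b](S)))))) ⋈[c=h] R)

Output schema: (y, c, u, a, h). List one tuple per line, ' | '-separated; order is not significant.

Subexpression sizes:
  S → 5
  R → 4
  π[h](R) → 4
  S → 5
  γ[v; MIN(e)→b](S) → 4
  ρ[h/b](γ[v; MIN(e)→b](S)) → 4
  π[h](ρ[h/b](γ[v; MIN(e)→b](S))) → 4
  (π[h](R) ∪ π[h](ρ[h/b](γ[v; MIN(e)→b](S)))) → 8
  (S ⋈[e=h] (π[h](R) ∪ π[h](ρ[h/b](γ[v; MIN(e)→b](S))))) → 13
  γ[y; MIN(e)→c]((S ⋈[e=h] (π[h](R) ∪ π[h](ρ[h/b](γ[v; MIN(e)→b](S)))))) → 4
  R → 4
  (γ[y; MIN(e)→c]((S ⋈[e=h] (π[h](R) ∪ π[h](ρ[h/b](γ[v; MIN(e)→b](S)))))) ⋈[c=h] R) → 3

== RESULT ==
y | c | u | a | h
q | 4 | p | 8 | 4
s | 4 | p | 8 | 4
t | 4 | p | 8 | 4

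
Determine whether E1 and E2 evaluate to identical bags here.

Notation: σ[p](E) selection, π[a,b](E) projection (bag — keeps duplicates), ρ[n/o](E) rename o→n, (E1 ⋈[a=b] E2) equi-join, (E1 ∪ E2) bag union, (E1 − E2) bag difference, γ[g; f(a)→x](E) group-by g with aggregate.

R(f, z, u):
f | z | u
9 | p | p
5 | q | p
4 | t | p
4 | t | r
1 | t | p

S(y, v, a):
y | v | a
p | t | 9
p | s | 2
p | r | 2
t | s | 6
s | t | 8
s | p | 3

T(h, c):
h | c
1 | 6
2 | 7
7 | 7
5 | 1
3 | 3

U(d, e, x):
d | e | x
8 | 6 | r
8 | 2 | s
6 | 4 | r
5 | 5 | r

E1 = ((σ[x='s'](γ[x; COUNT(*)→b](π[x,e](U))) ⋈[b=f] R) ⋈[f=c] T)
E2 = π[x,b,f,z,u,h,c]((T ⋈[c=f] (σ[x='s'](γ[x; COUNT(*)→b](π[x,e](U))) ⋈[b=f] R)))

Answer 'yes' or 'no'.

E1 stepwise |·|:
  U → 4
  π[x,e](U) → 4
  γ[x; COUNT(*)→b](π[x,e](U)) → 2
  σ[x='s'](γ[x; COUNT(*)→b](π[x,e](U))) → 1
  R → 5
  (σ[x='s'](γ[x; COUNT(*)→b](π[x,e](U))) ⋈[b=f] R) → 1
  T → 5
  ((σ[x='s'](γ[x; COUNT(*)→b](π[x,e](U))) ⋈[b=f] R) ⋈[f=c] T) → 1
E2 stepwise |·|:
  T → 5
  U → 4
  π[x,e](U) → 4
  γ[x; COUNT(*)→b](π[x,e](U)) → 2
  σ[x='s'](γ[x; COUNT(*)→b](π[x,e](U))) → 1
  R → 5
  (σ[x='s'](γ[x; COUNT(*)→b](π[x,e](U))) ⋈[b=f] R) → 1
  (T ⋈[c=f] (σ[x='s'](γ[x; COUNT(*)→b](π[x,e](U))) ⋈[b=f] R)) → 1
  π[x,b,f,z,u,h,c]((T ⋈[c=f] (σ[x='s'](γ[x; COUNT(*)→b](π[x,e](U))) ⋈[b=f] R))) → 1

E1 and E2 produce the same multiset:
x | b | f | z | u | h | c
s | 1 | 1 | t | p | 5 | 1

yes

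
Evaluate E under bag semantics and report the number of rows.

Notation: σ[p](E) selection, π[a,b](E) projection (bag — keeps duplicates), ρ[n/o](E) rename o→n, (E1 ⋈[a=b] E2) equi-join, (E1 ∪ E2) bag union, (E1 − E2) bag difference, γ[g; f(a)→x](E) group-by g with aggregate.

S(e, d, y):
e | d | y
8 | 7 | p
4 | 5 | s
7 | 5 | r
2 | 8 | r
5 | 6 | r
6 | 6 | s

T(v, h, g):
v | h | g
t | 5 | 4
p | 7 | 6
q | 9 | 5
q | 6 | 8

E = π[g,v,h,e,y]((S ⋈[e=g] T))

Row counts bottom-up:
  S → 6
  T → 4
  (S ⋈[e=g] T) → 4
  π[g,v,h,e,y]((S ⋈[e=g] T)) → 4

|E| = 4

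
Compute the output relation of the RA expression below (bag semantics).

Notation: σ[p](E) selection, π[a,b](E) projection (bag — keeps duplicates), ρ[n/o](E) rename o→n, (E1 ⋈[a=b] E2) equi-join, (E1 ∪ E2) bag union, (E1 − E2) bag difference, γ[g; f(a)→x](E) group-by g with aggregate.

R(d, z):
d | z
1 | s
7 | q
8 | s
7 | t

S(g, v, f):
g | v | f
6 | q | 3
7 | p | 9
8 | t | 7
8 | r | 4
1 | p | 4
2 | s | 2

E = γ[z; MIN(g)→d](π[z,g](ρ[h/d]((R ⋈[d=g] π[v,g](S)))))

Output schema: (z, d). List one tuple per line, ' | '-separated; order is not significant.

Per-node cardinality:
  R → 4
  S → 6
  π[v,g](S) → 6
  (R ⋈[d=g] π[v,g](S)) → 5
  ρ[h/d]((R ⋈[d=g] π[v,g](S))) → 5
  π[z,g](ρ[h/d]((R ⋈[d=g] π[v,g](S)))) → 5
  γ[z; MIN(g)→d](π[z,g](ρ[h/d]((R ⋈[d=g] π[v,g](S))))) → 3

== RESULT ==
z | d
q | 7
s | 1
t | 7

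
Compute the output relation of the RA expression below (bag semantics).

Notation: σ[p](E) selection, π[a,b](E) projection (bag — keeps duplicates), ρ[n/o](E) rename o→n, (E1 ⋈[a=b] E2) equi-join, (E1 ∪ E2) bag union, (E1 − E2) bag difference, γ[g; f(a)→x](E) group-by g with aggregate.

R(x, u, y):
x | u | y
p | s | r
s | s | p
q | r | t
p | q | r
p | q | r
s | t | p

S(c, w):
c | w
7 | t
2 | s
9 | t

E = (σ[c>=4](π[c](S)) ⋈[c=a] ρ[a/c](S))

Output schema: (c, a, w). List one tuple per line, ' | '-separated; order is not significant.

Per-node cardinality:
  S → 3
  π[c](S) → 3
  σ[c>=4](π[c](S)) → 2
  S → 3
  ρ[a/c](S) → 3
  (σ[c>=4](π[c](S)) ⋈[c=a] ρ[a/c](S)) → 2

== RESULT ==
c | a | w
7 | 7 | t
9 | 9 | t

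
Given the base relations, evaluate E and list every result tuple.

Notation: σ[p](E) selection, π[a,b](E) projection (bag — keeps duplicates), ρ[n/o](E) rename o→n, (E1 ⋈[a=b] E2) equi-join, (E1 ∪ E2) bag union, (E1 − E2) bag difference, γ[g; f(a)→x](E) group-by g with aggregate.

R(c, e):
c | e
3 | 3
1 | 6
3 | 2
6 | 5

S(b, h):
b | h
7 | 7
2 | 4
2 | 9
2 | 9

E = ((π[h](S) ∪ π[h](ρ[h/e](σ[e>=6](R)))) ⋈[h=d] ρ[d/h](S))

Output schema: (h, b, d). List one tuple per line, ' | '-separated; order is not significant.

Subexpression sizes:
  S → 4
  π[h](S) → 4
  R → 4
  σ[e>=6](R) → 1
  ρ[h/e](σ[e>=6](R)) → 1
  π[h](ρ[h/e](σ[e>=6](R))) → 1
  (π[h](S) ∪ π[h](ρ[h/e](σ[e>=6](R)))) → 5
  S → 4
  ρ[d/h](S) → 4
  ((π[h](S) ∪ π[h](ρ[h/e](σ[e>=6](R)))) ⋈[h=d] ρ[d/h](S)) → 6

== RESULT ==
h | b | d
4 | 2 | 4
7 | 7 | 7
9 | 2 | 9
9 | 2 | 9
9 | 2 | 9
9 | 2 | 9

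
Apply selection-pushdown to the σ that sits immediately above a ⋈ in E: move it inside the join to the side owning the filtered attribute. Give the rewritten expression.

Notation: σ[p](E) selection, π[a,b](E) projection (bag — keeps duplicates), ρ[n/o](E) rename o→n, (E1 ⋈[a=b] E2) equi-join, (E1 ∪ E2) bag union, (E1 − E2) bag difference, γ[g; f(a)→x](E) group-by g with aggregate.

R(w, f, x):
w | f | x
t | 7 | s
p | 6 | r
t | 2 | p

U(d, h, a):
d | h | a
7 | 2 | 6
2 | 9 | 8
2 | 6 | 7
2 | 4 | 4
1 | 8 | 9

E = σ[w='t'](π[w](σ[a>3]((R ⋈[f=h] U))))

σ filters on a, owned by the right side.
E' = σ[w='t'](π[w]((R ⋈[f=h] σ[a>3](U))))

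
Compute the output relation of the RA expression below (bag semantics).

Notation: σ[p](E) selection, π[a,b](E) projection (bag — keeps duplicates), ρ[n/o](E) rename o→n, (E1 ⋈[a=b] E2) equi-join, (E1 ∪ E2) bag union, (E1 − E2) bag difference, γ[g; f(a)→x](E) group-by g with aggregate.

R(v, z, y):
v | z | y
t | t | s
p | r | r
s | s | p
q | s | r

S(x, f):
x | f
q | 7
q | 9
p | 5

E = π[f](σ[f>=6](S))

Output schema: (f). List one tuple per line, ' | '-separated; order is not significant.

Subexpression sizes:
  S → 3
  σ[f>=6](S) → 2
  π[f](σ[f>=6](S)) → 2

== RESULT ==
f
7
9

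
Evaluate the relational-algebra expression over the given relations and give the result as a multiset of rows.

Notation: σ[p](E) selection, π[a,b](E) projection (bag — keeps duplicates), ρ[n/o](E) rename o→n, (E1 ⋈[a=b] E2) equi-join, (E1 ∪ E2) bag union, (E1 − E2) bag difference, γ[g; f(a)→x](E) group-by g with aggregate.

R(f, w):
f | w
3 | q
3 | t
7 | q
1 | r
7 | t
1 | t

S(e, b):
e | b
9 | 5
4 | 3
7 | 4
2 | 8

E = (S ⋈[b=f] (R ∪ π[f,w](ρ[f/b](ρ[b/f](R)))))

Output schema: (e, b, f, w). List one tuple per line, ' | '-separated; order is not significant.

Per-node cardinality:
  S → 4
  R → 6
  R → 6
  ρ[b/f](R) → 6
  ρ[f/b](ρ[b/f](R)) → 6
  π[f,w](ρ[f/b](ρ[b/f](R))) → 6
  (R ∪ π[f,w](ρ[f/b](ρ[b/f](R)))) → 12
  (S ⋈[b=f] (R ∪ π[f,w](ρ[f/b](ρ[b/f](R))))) → 4

== RESULT ==
e | b | f | w
4 | 3 | 3 | q
4 | 3 | 3 | q
4 | 3 | 3 | t
4 | 3 | 3 | t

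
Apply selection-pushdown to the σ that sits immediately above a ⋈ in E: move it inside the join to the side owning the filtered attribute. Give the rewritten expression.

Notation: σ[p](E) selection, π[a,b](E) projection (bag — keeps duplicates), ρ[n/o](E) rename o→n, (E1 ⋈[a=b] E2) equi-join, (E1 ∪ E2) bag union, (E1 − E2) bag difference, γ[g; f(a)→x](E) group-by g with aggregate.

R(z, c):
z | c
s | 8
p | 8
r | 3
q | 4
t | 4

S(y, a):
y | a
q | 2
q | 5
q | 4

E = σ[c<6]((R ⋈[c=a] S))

σ filters on c, owned by the left side.
E' = (σ[c<6](R) ⋈[c=a] S)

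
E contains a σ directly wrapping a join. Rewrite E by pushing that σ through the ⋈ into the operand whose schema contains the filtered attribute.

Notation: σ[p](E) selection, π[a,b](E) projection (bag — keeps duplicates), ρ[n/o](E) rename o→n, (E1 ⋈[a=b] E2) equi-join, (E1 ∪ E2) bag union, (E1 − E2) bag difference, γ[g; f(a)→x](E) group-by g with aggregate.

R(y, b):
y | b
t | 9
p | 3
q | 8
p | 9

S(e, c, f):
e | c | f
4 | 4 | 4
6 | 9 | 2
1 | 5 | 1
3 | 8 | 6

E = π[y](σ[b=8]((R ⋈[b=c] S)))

σ filters on b, owned by the left side.
E' = π[y]((σ[b=8](R) ⋈[b=c] S))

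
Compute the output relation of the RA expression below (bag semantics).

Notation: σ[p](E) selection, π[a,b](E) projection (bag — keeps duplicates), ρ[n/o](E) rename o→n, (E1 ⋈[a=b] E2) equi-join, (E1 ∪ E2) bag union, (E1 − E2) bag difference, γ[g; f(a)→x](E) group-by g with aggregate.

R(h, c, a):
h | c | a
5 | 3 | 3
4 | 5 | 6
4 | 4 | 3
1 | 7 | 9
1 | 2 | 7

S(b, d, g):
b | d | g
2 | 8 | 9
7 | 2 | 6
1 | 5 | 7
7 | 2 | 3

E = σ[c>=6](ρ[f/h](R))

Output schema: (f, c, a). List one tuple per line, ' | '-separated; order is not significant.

Per-node cardinality:
  R → 5
  ρ[f/h](R) → 5
  σ[c>=6](ρ[f/h](R)) → 1

== RESULT ==
f | c | a
1 | 7 | 9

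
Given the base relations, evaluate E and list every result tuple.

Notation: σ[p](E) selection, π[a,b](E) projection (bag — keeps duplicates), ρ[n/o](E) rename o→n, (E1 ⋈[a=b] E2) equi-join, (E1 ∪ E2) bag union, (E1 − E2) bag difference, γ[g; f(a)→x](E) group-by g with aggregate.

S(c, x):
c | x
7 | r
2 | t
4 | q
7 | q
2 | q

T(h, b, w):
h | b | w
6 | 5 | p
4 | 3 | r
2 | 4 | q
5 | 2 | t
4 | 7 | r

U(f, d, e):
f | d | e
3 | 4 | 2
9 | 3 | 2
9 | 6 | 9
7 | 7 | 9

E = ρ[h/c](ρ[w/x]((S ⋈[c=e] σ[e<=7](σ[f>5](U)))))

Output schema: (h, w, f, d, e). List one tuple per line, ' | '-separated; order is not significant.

Row counts bottom-up:
  S → 5
  U → 4
  σ[f>5](U) → 3
  σ[e<=7](σ[f>5](U)) → 1
  (S ⋈[c=e] σ[e<=7](σ[f>5](U))) → 2
  ρ[w/x]((S ⋈[c=e] σ[e<=7](σ[f>5](U)))) → 2
  ρ[h/c](ρ[w/x]((S ⋈[c=e] σ[e<=7](σ[f>5](U))))) → 2

== RESULT ==
h | w | f | d | e
2 | q | 9 | 3 | 2
2 | t | 9 | 3 | 2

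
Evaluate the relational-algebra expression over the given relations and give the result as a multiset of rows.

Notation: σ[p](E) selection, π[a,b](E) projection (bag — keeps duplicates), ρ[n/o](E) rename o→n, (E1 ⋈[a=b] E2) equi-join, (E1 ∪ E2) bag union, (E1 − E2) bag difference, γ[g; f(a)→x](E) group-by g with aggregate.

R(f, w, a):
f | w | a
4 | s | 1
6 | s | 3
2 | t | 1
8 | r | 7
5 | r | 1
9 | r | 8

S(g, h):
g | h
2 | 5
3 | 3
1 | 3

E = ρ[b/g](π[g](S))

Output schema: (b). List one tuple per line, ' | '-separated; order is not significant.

Stepwise |·|:
  S → 3
  π[g](S) → 3
  ρ[b/g](π[g](S)) → 3

== RESULT ==
b
1
2
3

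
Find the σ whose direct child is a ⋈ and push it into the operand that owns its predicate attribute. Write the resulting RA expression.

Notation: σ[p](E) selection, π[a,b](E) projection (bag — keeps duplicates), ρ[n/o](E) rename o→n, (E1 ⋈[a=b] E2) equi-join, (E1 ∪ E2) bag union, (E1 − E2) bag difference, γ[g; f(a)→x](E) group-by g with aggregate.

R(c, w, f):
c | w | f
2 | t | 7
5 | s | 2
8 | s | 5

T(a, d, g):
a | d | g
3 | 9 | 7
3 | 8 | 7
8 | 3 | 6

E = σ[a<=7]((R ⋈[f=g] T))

σ filters on a, owned by the right side.
E' = (R ⋈[f=g] σ[a<=7](T))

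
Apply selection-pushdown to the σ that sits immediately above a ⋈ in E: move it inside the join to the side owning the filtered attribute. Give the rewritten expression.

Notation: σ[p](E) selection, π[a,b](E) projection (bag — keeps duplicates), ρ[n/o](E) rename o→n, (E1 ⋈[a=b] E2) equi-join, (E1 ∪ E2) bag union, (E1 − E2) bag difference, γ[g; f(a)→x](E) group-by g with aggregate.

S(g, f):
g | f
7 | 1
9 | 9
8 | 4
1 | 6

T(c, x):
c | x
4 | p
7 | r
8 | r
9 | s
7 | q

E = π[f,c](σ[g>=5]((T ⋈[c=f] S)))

σ filters on g, owned by the right side.
E' = π[f,c]((T ⋈[c=f] σ[g>=5](S)))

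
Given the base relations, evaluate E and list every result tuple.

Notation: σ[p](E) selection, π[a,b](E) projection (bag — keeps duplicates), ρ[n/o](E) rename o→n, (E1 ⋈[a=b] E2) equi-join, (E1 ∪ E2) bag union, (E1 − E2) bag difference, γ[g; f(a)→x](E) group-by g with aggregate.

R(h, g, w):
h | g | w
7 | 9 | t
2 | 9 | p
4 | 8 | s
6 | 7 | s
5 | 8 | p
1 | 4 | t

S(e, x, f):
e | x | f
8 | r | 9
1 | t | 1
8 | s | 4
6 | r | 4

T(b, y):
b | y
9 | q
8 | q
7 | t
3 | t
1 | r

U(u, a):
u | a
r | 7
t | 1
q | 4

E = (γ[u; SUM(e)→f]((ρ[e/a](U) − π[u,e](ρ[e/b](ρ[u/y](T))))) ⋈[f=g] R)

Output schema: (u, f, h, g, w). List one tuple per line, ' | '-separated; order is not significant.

Row counts bottom-up:
  U → 3
  ρ[e/a](U) → 3
  T → 5
  ρ[u/y](T) → 5
  ρ[e/b](ρ[u/y](T)) → 5
  π[u,e](ρ[e/b](ρ[u/y](T))) → 5
  (ρ[e/a](U) − π[u,e](ρ[e/b](ρ[u/y](T)))) → 3
  γ[u; SUM(e)→f]((ρ[e/a](U) − π[u,e](ρ[e/b](ρ[u/y](T))))) → 3
  R → 6
  (γ[u; SUM(e)→f]((ρ[e/a](U) − π[u,e](ρ[e/b](ρ[u/y](T))))) ⋈[f=g] R) → 2

== RESULT ==
u | f | h | g | w
q | 4 | 1 | 4 | t
r | 7 | 6 | 7 | s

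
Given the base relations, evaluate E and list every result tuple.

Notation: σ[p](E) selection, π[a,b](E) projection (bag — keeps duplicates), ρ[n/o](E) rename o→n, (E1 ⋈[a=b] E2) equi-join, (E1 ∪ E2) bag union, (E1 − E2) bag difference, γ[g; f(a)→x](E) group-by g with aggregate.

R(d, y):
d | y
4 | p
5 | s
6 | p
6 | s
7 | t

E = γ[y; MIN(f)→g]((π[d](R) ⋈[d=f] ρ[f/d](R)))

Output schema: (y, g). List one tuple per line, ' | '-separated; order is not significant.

Stepwise |·|:
  R → 5
  π[d](R) → 5
  R → 5
  ρ[f/d](R) → 5
  (π[d](R) ⋈[d=f] ρ[f/d](R)) → 7
  γ[y; MIN(f)→g]((π[d](R) ⋈[d=f] ρ[f/d](R))) → 3

== RESULT ==
y | g
p | 4
s | 5
t | 7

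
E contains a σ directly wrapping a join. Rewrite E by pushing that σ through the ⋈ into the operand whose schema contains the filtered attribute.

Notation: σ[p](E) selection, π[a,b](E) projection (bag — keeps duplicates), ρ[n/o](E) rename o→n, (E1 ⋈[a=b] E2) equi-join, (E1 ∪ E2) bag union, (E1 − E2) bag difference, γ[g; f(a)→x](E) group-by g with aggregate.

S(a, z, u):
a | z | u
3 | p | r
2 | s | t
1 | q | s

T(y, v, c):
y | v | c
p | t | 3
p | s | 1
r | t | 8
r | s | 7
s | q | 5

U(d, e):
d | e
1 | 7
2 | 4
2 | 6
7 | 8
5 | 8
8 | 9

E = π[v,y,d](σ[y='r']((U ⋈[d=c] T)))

σ filters on y, owned by the right side.
E' = π[v,y,d]((U ⋈[d=c] σ[y='r'](T)))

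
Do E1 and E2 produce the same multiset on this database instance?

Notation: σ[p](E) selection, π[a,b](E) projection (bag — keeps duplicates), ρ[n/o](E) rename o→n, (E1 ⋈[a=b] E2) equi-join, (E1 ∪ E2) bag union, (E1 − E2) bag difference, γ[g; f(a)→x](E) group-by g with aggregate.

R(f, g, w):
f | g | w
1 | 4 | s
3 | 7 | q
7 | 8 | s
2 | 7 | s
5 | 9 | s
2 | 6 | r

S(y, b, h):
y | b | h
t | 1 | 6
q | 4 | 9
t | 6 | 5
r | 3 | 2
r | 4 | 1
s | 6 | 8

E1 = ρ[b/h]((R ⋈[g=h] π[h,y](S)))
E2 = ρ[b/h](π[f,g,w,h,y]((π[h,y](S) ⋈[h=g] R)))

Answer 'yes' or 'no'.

E1 per-node cardinality:
  R → 6
  S → 6
  π[h,y](S) → 6
  (R ⋈[g=h] π[h,y](S)) → 3
  ρ[b/h]((R ⋈[g=h] π[h,y](S))) → 3
E2 per-node cardinality:
  S → 6
  π[h,y](S) → 6
  R → 6
  (π[h,y](S) ⋈[h=g] R) → 3
  π[f,g,w,h,y]((π[h,y](S) ⋈[h=g] R)) → 3
  ρ[b/h](π[f,g,w,h,y]((π[h,y](S) ⋈[h=g] R))) → 3

E1 and E2 produce the same multiset:
f | g | w | b | y
2 | 6 | r | 6 | t
5 | 9 | s | 9 | q
7 | 8 | s | 8 | s

yes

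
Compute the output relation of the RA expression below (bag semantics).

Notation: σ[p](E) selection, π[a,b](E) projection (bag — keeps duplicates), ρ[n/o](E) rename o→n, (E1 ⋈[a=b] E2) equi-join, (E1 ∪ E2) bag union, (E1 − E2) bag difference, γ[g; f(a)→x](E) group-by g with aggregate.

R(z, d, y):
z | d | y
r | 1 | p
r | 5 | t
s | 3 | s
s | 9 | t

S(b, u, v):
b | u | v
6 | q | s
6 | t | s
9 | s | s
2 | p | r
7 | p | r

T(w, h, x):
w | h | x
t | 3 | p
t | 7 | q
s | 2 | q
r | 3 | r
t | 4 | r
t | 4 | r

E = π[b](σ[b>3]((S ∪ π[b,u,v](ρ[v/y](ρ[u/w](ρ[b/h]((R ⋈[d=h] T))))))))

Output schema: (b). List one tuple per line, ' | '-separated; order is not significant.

Subexpression sizes:
  S → 5
  R → 4
  T → 6
  (R ⋈[d=h] T) → 2
  ρ[b/h]((R ⋈[d=h] T)) → 2
  ρ[u/w](ρ[b/h]((R ⋈[d=h] T))) → 2
  ρ[v/y](ρ[u/w](ρ[b/h]((R ⋈[d=h] T)))) → 2
  π[b,u,v](ρ[v/y](ρ[u/w](ρ[b/h]((R ⋈[d=h] T))))) → 2
  (S ∪ π[b,u,v](ρ[v/y](ρ[u/w](ρ[b/h]((R ⋈[d=h] T)))))) → 7
  σ[b>3]((S ∪ π[b,u,v](ρ[v/y](ρ[u/w](ρ[b/h]((R ⋈[d=h] T))))))) → 4
  π[b](σ[b>3]((S ∪ π[b,u,v](ρ[v/y](ρ[u/w](ρ[b/h]((R ⋈[d=h] T)))))))) → 4

== RESULT ==
b
6
6
7
9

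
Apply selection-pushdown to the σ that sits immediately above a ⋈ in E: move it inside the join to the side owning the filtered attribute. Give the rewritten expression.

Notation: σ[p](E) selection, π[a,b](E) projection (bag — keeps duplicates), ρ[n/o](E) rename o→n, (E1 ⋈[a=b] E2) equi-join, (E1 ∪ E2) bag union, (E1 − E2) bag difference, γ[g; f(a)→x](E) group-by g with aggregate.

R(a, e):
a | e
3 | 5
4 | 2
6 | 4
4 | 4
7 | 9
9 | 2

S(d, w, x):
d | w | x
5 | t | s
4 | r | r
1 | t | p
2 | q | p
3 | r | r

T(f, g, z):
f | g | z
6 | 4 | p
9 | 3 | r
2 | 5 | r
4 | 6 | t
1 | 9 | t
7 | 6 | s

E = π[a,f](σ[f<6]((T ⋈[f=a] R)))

σ filters on f, owned by the left side.
E' = π[a,f]((σ[f<6](T) ⋈[f=a] R))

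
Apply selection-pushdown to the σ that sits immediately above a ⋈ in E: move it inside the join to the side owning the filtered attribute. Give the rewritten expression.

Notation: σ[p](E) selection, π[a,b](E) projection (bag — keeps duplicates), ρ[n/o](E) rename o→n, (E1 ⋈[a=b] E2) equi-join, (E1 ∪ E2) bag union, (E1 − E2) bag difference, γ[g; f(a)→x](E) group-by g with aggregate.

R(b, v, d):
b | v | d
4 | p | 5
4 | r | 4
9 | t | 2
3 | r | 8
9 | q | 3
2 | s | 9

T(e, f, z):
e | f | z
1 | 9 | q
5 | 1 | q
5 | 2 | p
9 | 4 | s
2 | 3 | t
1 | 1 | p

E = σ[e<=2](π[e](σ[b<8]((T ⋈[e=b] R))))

σ filters on b, owned by the right side.
E' = σ[e<=2](π[e]((T ⋈[e=b] σ[b<8](R))))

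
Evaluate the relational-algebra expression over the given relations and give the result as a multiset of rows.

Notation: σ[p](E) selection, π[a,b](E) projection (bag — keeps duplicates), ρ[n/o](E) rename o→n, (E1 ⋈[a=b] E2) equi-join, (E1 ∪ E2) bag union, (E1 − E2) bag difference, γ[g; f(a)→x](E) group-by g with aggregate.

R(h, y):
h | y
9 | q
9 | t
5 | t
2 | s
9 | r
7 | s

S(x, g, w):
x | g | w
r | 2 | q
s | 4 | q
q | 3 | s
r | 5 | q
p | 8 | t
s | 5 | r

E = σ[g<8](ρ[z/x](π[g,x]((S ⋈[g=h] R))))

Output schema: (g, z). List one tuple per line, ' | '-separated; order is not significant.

Row counts bottom-up:
  S → 6
  R → 6
  (S ⋈[g=h] R) → 3
  π[g,x]((S ⋈[g=h] R)) → 3
  ρ[z/x](π[g,x]((S ⋈[g=h] R))) → 3
  σ[g<8](ρ[z/x](π[g,x]((S ⋈[g=h] R)))) → 3

== RESULT ==
g | z
2 | r
5 | r
5 | s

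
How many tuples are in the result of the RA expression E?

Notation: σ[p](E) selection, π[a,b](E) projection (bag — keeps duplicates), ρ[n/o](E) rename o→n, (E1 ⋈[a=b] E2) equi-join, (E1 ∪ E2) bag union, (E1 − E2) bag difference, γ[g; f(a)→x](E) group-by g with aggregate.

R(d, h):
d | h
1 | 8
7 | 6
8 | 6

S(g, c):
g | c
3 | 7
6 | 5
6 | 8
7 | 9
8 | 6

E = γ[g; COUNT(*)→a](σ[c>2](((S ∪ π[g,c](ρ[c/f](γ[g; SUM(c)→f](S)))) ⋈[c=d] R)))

Subexpression sizes:
  S → 5
  S → 5
  γ[g; SUM(c)→f](S) → 4
  ρ[c/f](γ[g; SUM(c)→f](S)) → 4
  π[g,c](ρ[c/f](γ[g; SUM(c)→f](S))) → 4
  (S ∪ π[g,c](ρ[c/f](γ[g; SUM(c)→f](S)))) → 9
  R → 3
  ((S ∪ π[g,c](ρ[c/f](γ[g; SUM(c)→f](S)))) ⋈[c=d] R) → 3
  σ[c>2](((S ∪ π[g,c](ρ[c/f](γ[g; SUM(c)→f](S)))) ⋈[c=d] R)) → 3
  γ[g; COUNT(*)→a](σ[c>2](((S ∪ π[g,c](ρ[c/f](γ[g; SUM(c)→f](S)))) ⋈[c=d] R))) → 2

|E| = 2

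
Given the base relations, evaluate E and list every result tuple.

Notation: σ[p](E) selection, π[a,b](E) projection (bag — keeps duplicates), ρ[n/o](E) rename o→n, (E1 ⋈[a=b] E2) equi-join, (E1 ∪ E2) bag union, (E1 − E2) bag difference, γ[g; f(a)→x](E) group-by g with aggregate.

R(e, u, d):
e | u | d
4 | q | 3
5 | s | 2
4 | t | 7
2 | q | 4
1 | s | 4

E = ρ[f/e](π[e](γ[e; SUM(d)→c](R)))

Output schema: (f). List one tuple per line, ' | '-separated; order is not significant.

Stepwise |·|:
  R → 5
  γ[e; SUM(d)→c](R) → 4
  π[e](γ[e; SUM(d)→c](R)) → 4
  ρ[f/e](π[e](γ[e; SUM(d)→c](R))) → 4

== RESULT ==
f
1
2
4
5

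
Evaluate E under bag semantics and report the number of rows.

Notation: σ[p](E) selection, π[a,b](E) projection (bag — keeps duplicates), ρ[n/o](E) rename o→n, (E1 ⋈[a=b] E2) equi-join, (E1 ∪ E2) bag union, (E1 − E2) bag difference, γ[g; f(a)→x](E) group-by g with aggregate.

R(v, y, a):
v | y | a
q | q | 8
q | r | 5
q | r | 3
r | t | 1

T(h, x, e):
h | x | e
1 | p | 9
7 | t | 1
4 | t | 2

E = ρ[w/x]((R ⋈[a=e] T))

Subexpression sizes:
  R → 4
  T → 3
  (R ⋈[a=e] T) → 1
  ρ[w/x]((R ⋈[a=e] T)) → 1

|E| = 1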